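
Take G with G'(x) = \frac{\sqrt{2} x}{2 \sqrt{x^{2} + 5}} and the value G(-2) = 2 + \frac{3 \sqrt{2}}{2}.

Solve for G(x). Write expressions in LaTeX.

The substitution u = \frac{x^{2}}{2} + \frac{5}{2} works: G'(x) is exactly (dG/du)*(du/dx) for that inner function.
A general antiderivative is \sqrt{\frac{x^{2}}{2} + \frac{5}{2}} + C.
The condition gives C = 2 + \frac{3 \sqrt{2}}{2} - (\frac{3 \sqrt{2}}{2}) = 2.
So G(x) = \frac{\sqrt{2} \sqrt{x^{2} + 5} + 4}{2}.
Check: d/dx[\frac{\sqrt{2} \sqrt{x^{2} + 5} + 4}{2}] = \frac{\sqrt{2} x}{2 \sqrt{x^{2} + 5}} = G'(x).

G(x) = \frac{\sqrt{2} \sqrt{x^{2} + 5} + 4}{2}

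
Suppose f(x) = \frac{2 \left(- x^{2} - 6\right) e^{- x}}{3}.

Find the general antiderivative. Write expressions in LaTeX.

f has the shape u'v + uv' for u = \frac{2 x^{2}}{3} + \frac{4 x}{3} + \frac{16}{3} and v = e^{- x} — it is the derivative of the product u*v.
Check: d/dx[\frac{\left(2 x^{2} + 4 x + 16\right) e^{- x}}{3}] = \frac{\left(- 2 x^{2} - 12\right) e^{- x}}{3}, which equals f(x).

F(x) = \frac{\left(2 x^{2} + 4 x + 16\right) e^{- x}}{3} + C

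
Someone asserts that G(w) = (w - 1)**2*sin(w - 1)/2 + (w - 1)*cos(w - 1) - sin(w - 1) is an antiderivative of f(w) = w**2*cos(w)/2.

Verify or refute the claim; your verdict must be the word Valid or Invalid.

d/dw[G] = w**2*cos(w - 1)/2 - w*cos(w - 1) + cos(w - 1)/2
d/dw[G] - f(w) = -w**2*cos(w)/2 + w**2*cos(w - 1)/2 - w*cos(w - 1) + cos(w - 1)/2 != 0.

Invalid: d/dw[G] - f = -w**2*cos(w)/2 + w**2*cos(w - 1)/2 - w*cos(w - 1) + cos(w - 1)/2, which is not 0.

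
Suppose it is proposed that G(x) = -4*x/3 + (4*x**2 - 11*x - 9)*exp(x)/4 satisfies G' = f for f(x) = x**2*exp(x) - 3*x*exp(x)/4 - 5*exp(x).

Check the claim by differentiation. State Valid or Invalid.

d/dx[G] = x**2*exp(x) - 3*x*exp(x)/4 - 5*exp(x) - 4/3
d/dx[G] - f(x) = -4/3 != 0.

Invalid: d/dx[G] - f = -4/3, which is not 0.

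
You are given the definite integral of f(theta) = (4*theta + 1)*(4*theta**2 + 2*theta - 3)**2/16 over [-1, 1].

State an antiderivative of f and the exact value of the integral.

The substitution u = -theta**2 - theta/2 + 3/4 works: f is exactly (dF/du)*(du/dtheta) for that inner function.
F(theta) = 2*theta**6/3 + theta**5 - theta**4 - 17*theta**3/12 + 3*theta**2/4 + 9*theta/16 is an antiderivative of f.
Check: d/dtheta[2*theta**6/3 + theta**5 - theta**4 - 17*theta**3/12 + 3*theta**2/4 + 9*theta/16] = 4*theta**5 + 5*theta**4 - 4*theta**3 - 17*theta**2/4 + 3*theta/2 + 9/16, which equals f(theta).
F(1) = 9/16; F(-1) = 13/48.
Integral = F(1) - F(-1) = 7/24.

Antiderivative: F(theta) = 2*theta**6/3 + theta**5 - theta**4 - 17*theta**3/12 + 3*theta**2/4 + 9*theta/16; value = 7/24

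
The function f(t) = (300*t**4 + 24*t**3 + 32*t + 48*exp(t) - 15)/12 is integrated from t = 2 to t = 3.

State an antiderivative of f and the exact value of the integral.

Antiderivative: F(t) = 5*t**5 + t**4/2 + 4*t**2/3 - 5*t/4 + 4*exp(t); value = -4*exp(2) + 4*exp(3) + 13115/12

For F(t) to be correct the identity F'(t) - f(t) = 0 must hold.
F(t) = 5*t**5 + t**4/2 + 4*t**2/3 - 5*t/4 + 4*exp(t) is an antiderivative of f.
Check: d/dt[5*t**5 + t**4/2 + 4*t**2/3 - 5*t/4 + 4*exp(t)] = 25*t**4 + 2*t**3 + 8*t/3 + 4*exp(t) - 5/4, which equals f(t).
F(3) = 4*exp(3) + 5055/4; F(2) = 4*exp(2) + 1025/6.
Integral = F(3) - F(2) = -4*exp(2) + 4*exp(3) + 13115/12.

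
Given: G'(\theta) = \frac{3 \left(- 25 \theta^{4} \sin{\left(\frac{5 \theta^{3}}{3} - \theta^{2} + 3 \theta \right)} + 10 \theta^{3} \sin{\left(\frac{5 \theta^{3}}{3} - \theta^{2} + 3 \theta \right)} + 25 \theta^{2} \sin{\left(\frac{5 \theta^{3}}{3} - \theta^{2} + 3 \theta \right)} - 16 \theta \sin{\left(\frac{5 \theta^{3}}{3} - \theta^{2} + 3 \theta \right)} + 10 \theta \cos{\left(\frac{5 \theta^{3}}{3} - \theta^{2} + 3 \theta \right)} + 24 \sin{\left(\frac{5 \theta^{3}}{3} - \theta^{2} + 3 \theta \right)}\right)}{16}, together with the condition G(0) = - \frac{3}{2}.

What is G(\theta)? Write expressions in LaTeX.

Recognize the product-rule pattern: G'(\theta) = u'v + uv' with u = \frac{15 \theta^{2}}{16} - \frac{3}{2}, v = \cos{\left(\frac{5 \theta^{3}}{3} - \theta^{2} + 3 \theta \right)}, so integration by parts undoes it.
A general antiderivative is - \frac{3 \left(2 - \frac{5 \theta^{2}}{4}\right) \cos{\left(\frac{5 \theta^{3}}{3} - \theta^{2} + 3 \theta \right)}}{4} + C.
The condition gives C = - \frac{3}{2} - (- \frac{3}{2}) = 0.
So G(\theta) = \frac{15 \theta^{2} \cos{\left(\frac{5 \theta^{3}}{3} - \theta^{2} + 3 \theta \right)}}{16} - \frac{3 \cos{\left(\frac{5 \theta^{3}}{3} - \theta^{2} + 3 \theta \right)}}{2}.
Check: d/d\theta[\frac{15 \theta^{2} \cos{\left(\frac{5 \theta^{3}}{3} - \theta^{2} + 3 \theta \right)}}{16} - \frac{3 \cos{\left(\frac{5 \theta^{3}}{3} - \theta^{2} + 3 \theta \right)}}{2}] = - \frac{75 \theta^{4} \sin{\left(\frac{5 \theta^{3}}{3} - \theta^{2} + 3 \theta \right)}}{16} + \frac{15 \theta^{3} \sin{\left(\frac{5 \theta^{3}}{3} - \theta^{2} + 3 \theta \right)}}{8} + \frac{75 \theta^{2} \sin{\left(\frac{5 \theta^{3}}{3} - \theta^{2} + 3 \theta \right)}}{16} - 3 \theta \sin{\left(\frac{5 \theta^{3}}{3} - \theta^{2} + 3 \theta \right)} + \frac{15 \theta \cos{\left(\frac{5 \theta^{3}}{3} - \theta^{2} + 3 \theta \right)}}{8} + \frac{9 \sin{\left(\frac{5 \theta^{3}}{3} - \theta^{2} + 3 \theta \right)}}{2}, which equals G'(\theta).

G(\theta) = \frac{15 \theta^{2} \cos{\left(\frac{5 \theta^{3}}{3} - \theta^{2} + 3 \theta \right)}}{16} - \frac{3 \cos{\left(\frac{5 \theta^{3}}{3} - \theta^{2} + 3 \theta \right)}}{2}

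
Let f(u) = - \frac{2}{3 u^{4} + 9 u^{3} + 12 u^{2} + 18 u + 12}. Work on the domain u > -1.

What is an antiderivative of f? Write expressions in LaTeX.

An antiderivative is F(u) = - \frac{2 \log{\left(u + 1 \right)}}{9} + \frac{\log{\left(u + 2 \right)}}{9} + \frac{\log{\left(u^{2} + 2 \right)}}{18}.

Factor the denominator (3 \left(u + 1\right) \left(u + 2\right) \left(u^{2} + 2\right)) and decompose: f = \frac{u}{9 \left(u^{2} + 2\right)} + \frac{1}{9 \left(u + 2\right)} - \frac{2}{9 \left(u + 1\right)}; each piece integrates to a log, atan, or power term.
Check: d/du[- \frac{2 \log{\left(u + 1 \right)}}{9} + \frac{\log{\left(u + 2 \right)}}{9} + \frac{\log{\left(u^{2} + 2 \right)}}{18}] = - \frac{2}{3 u^{4} + 9 u^{3} + 12 u^{2} + 18 u + 12} = f(u).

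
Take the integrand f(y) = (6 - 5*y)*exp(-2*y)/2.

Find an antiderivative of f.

Recognize the product-rule pattern: f = u'v + uv' with u = 5*y/4 - 7/8, v = exp(-2*y), so integration by parts undoes it.
Check: d/dy[(10*y - 7)*exp(-2*y)/8] = (6 - 5*y)*exp(-2*y)/2 = f(y).

An antiderivative is F(y) = (10*y - 7)*exp(-2*y)/8.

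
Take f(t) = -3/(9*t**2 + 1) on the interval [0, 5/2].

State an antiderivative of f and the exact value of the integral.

Antiderivative: F(t) = -atan(3*t); value = -atan(15/2)

Whatever form F(t) takes, F'(t) = f(t) is non-negotiable.
F(t) = -atan(3*t) is an antiderivative of f.
Check: d/dt[-atan(3*t)] = -3/(9*t**2 + 1) = f(t).
F(5/2) = -atan(15/2); F(0) = 0.
Integral = F(5/2) - F(0) = -atan(15/2).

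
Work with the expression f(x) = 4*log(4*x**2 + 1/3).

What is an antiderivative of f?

An antiderivative is F(x) = 4*(3*x*log(4*x**2 + 1/3) - 6*x + sqrt(3)*atan(2*sqrt(3)*x))/3.

Check any antiderivative F(x) by computing F'(x) and comparing it with f(x).
Check: d/dx[4*(3*x*log(4*x**2 + 1/3) - 6*x + sqrt(3)*atan(2*sqrt(3)*x))/3] = 4*log(4*x**2 + 1/3) = f(x).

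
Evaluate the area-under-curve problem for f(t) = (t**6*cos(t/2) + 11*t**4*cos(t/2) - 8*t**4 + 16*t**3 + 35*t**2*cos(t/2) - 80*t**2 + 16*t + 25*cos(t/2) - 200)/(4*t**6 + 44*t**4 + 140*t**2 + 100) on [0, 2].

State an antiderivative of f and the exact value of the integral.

An antiderivative F(t) passes only if d/dt[F] lands on f(t) exactly.
F(t) = sin(t/2)/2 - 2*atan(t) - 2/(t**2 + 5) is an antiderivative of f.
Check: d/dt[sin(t/2)/2 - 2*atan(t) - 2/(t**2 + 5)] = (t**6*cos(t/2) + 11*t**4*cos(t/2) - 8*t**4 + 16*t**3 + 35*t**2*cos(t/2) - 80*t**2 + 16*t + 25*cos(t/2) - 200)/(4*t**6 + 44*t**4 + 140*t**2 + 100) = f(t).
F(2) = -2*atan(2) - 2/9 + sin(1)/2; F(0) = -2/5.
Integral = F(2) - F(0) = -2*atan(2) + 8/45 + sin(1)/2.

Antiderivative: F(t) = sin(t/2)/2 - 2*atan(t) - 2/(t**2 + 5); value = -2*atan(2) + 8/45 + sin(1)/2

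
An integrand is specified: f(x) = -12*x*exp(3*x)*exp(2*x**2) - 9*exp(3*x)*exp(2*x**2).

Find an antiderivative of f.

An antiderivative is F(x) = -3*exp(3*x)*exp(2*x**2).

The substitution u = 2*x**2 + 3*x works: f is exactly (dF/du)*(du/dx) for that inner function.
Check: d/dx[-3*exp(3*x)*exp(2*x**2)] = -12*x*exp(3*x)*exp(2*x**2) - 9*exp(3*x)*exp(2*x**2) = f(x).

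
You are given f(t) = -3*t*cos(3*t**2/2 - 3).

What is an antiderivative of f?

f matches the chain-rule pattern g'(h)*h' with inner function h(t) = 3*t**2/2 - 3; substituting u = h(t) collapses the integral.
Check: d/dt[-sin(3*t**2/2 - 3)] = -3*t*cos(3*t**2/2 - 3) = f(t).

An antiderivative is F(t) = -sin(3*t**2/2 - 3).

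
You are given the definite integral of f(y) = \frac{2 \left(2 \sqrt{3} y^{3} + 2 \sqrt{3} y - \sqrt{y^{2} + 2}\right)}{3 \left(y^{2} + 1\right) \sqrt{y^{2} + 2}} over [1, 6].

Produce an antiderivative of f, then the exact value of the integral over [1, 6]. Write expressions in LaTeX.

Antiderivative: F(y) = \frac{2 \left(2 \sqrt{3} \sqrt{y^{2} + 2} - \operatorname{atan}{\left(y \right)}\right)}{3}; value = -4 - \frac{2 \operatorname{atan}{\left(6 \right)}}{3} + \frac{\pi}{6} + \frac{4 \sqrt{114}}{3}

A candidate is checked by its d/dy: the result must match f(y).
F(y) = \frac{2 \left(2 \sqrt{3} \sqrt{y^{2} + 2} - \operatorname{atan}{\left(y \right)}\right)}{3} is an antiderivative of f.
Check: d/dy[\frac{2 \left(2 \sqrt{3} \sqrt{y^{2} + 2} - \operatorname{atan}{\left(y \right)}\right)}{3}] = \frac{4 \sqrt{3} y^{3} + 4 \sqrt{3} y - 2 \sqrt{y^{2} + 2}}{3 y^{2} \sqrt{y^{2} + 2} + 3 \sqrt{y^{2} + 2}}, which equals f(y).
F(6) = - \frac{2 \operatorname{atan}{\left(6 \right)}}{3} + \frac{4 \sqrt{114}}{3}; F(1) = 4 - \frac{\pi}{6}.
Integral = F(6) - F(1) = -4 - \frac{2 \operatorname{atan}{\left(6 \right)}}{3} + \frac{\pi}{6} + \frac{4 \sqrt{114}}{3}.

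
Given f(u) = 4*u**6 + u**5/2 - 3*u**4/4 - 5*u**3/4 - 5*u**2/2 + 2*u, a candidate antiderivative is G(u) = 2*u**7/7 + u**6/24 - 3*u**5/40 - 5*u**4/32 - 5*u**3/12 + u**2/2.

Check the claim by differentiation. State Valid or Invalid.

d/du[G] = 2*u**6 + u**5/4 - 3*u**4/8 - 5*u**3/8 - 5*u**2/4 + u
d/du[G] - f(u) = -2*u**6 - u**5/4 + 3*u**4/8 + 5*u**3/8 + 5*u**2/4 - u != 0.

Invalid: d/du[G] - f = -2*u**6 - u**5/4 + 3*u**4/8 + 5*u**3/8 + 5*u**2/4 - u, which is not 0.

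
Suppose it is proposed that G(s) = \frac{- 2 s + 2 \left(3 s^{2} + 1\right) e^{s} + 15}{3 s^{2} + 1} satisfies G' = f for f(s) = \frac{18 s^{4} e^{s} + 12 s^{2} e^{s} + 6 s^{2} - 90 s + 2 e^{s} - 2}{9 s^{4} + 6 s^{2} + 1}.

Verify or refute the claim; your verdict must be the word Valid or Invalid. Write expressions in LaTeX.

d/ds[G] = \frac{18 s^{4} e^{s} + 12 s^{2} e^{s} + 6 s^{2} - 90 s + 2 e^{s} - 2}{9 s^{4} + 6 s^{2} + 1}
This equals f(s) exactly, so the claim holds.

Valid - the claim checks out under differentiation.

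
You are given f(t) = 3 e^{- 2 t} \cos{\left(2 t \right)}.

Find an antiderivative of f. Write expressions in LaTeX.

Whatever form F(t) takes, F'(t) = f(t) is non-negotiable.
Check: d/dt[\frac{3 e^{- 2 t} \sin{\left(2 t \right)}}{4} - \frac{3 e^{- 2 t} \cos{\left(2 t \right)}}{4}] = 3 e^{- 2 t} \cos{\left(2 t \right)} = f(t).

An antiderivative is F(t) = \frac{3 e^{- 2 t} \sin{\left(2 t \right)}}{4} - \frac{3 e^{- 2 t} \cos{\left(2 t \right)}}{4}.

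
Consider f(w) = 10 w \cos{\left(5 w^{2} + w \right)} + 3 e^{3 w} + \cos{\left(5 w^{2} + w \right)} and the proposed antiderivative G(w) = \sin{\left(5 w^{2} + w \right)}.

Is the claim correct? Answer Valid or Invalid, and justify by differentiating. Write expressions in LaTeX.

d/dw[G] = 10 w \cos{\left(5 w^{2} + w \right)} + \cos{\left(5 w^{2} + w \right)}
d/dw[G] - f(w) = - 3 e^{3 w} != 0.

Invalid: d/dw[G] - f = - 3 e^{3 w}, which is not 0.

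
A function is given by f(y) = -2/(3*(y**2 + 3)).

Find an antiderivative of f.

An antiderivative is F(y) = -2*sqrt(3)*atan(sqrt(3)*y/3)/9.

An antiderivative F(y) passes only if d/dy[F] lands on f(y) exactly.
Check: d/dy[-2*sqrt(3)*atan(sqrt(3)*y/3)/9] = -2/(3*y**2 + 9), which equals f(y).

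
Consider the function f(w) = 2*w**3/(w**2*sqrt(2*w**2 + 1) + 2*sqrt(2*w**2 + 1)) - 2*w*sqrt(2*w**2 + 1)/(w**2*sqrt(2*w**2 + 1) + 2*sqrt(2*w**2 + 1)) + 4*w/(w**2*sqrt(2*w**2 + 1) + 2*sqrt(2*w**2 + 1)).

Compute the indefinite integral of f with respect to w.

The integrand splits into summands that can be handled one at a time.
Check: d/dw[sqrt(2*w**2 + 1) - log(w**2 + 2)] = (2*w**3 - 2*w*sqrt(2*w**2 + 1) + 4*w)/(w**2*sqrt(2*w**2 + 1) + 2*sqrt(2*w**2 + 1)), which equals f(w).

F(w) = sqrt(2*w**2 + 1) - log(w**2 + 2) + C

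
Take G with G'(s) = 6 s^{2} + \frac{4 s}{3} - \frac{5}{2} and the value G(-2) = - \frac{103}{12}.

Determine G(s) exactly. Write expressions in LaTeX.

G(s) = \frac{24 s^{3} + 8 s^{2} - 30 s - 3}{12}

The integrand splits into summands that can be handled one at a time.
A general antiderivative is 2 s^{3} + \frac{2 s^{2}}{3} - \frac{5 s}{2} + \frac{3}{4} + C.
The condition gives C = - \frac{103}{12} - (- \frac{91}{12}) = -1.
So G(s) = \frac{24 s^{3} + 8 s^{2} - 30 s - 3}{12}.
Check: d/ds[\frac{24 s^{3} + 8 s^{2} - 30 s - 3}{12}] = 6 s^{2} + \frac{4 s}{3} - \frac{5}{2} = G'(s).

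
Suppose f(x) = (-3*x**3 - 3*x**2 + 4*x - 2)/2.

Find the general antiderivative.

F(x) = x*(-3*x**3 - 4*x**2 + 8*x - 8)/8 + C

For F(x) to be correct the identity F'(x) - f(x) = 0 must hold.
Check: d/dx[x*(-3*x**3 - 4*x**2 + 8*x - 8)/8] = -3*x**3/2 - 3*x**2/2 + 2*x - 1, which equals f(x).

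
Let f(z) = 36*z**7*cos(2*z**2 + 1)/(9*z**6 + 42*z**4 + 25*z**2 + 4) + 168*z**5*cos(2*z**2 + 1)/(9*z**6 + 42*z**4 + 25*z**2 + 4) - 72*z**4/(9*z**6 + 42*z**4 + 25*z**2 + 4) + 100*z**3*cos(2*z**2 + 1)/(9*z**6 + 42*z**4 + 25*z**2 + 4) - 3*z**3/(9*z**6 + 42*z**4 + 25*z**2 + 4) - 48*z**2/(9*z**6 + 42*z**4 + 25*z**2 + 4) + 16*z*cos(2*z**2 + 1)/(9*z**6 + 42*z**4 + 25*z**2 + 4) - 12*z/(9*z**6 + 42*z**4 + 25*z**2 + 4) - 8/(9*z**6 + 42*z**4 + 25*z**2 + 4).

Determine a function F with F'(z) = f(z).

An antiderivative is F(z) = -(-6*z**2*sin(2*z**2 + 1) + 24*z**2*atan(z/2) - 2*sin(2*z**2 + 1) + 8*atan(z/2) - 1)/(2*(3*z**2 + 1)).

Integrate term by term and add the pieces.
Check: d/dz[-(-6*z**2*sin(2*z**2 + 1) + 24*z**2*atan(z/2) - 2*sin(2*z**2 + 1) + 8*atan(z/2) - 1)/(2*(3*z**2 + 1))] = (36*z**7*cos(2*z**2 + 1) + 168*z**5*cos(2*z**2 + 1) - 72*z**4 + 100*z**3*cos(2*z**2 + 1) - 3*z**3 - 48*z**2 + 16*z*cos(2*z**2 + 1) - 12*z - 8)/(9*z**6 + 42*z**4 + 25*z**2 + 4), which equals f(z).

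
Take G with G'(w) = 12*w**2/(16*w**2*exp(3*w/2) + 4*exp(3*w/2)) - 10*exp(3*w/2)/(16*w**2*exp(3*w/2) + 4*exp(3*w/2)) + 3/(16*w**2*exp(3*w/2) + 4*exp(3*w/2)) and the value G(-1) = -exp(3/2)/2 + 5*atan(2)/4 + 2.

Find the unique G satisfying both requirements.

G(w) = -5*atan(2*w)/4 + 2 - exp(-3*w/2)/2

The integrand splits into summands that can be handled one at a time.
A general antiderivative is -5*atan(2*w)/4 - exp(-3*w/2)/2 + C.
The condition gives C = -exp(3/2)/2 + 5*atan(2)/4 + 2 - (-exp(3/2)/2 + 5*atan(2)/4) = 2.
So G(w) = -5*atan(2*w)/4 + 2 - exp(-3*w/2)/2.
Check: d/dw[-5*atan(2*w)/4 + 2 - exp(-3*w/2)/2] = (12*w**2 - 10*exp(3*w/2) + 3)/(16*w**2*exp(3*w/2) + 4*exp(3*w/2)), which equals G'(w).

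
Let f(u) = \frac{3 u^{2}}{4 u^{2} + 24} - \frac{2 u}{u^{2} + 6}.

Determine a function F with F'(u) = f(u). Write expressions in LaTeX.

Integrate term by term and add the pieces.
Check: d/du[\frac{3 u}{4} - \log{\left(u^{2} + 6 \right)} - \frac{3 \sqrt{6} \operatorname{atan}{\left(\frac{\sqrt{6} u}{6} \right)}}{4}] = \frac{3 u^{2} - 8 u}{4 u^{2} + 24}, which equals f(u).

An antiderivative is F(u) = \frac{3 u}{4} - \log{\left(u^{2} + 6 \right)} - \frac{3 \sqrt{6} \operatorname{atan}{\left(\frac{\sqrt{6} u}{6} \right)}}{4}.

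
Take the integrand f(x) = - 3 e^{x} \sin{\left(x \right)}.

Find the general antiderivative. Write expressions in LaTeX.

F(x) = \frac{3 \left(- \sin{\left(x \right)} + \cos{\left(x \right)}\right) e^{x}}{2} + C

Since d/dx undoes antidifferentiation here, F'(x) = f(x) is required of F(x).
Check: d/dx[\frac{3 \left(- \sin{\left(x \right)} + \cos{\left(x \right)}\right) e^{x}}{2}] = - 3 e^{x} \sin{\left(x \right)} = f(x).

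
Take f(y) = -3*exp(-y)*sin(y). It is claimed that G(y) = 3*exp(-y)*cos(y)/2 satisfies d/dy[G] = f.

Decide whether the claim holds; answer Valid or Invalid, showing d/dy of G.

d/dy[G] = (-3*sin(y) - 3*cos(y))*exp(-y)/2
d/dy[G] - f(y) = (3*sin(y) - 3*cos(y))*exp(-y)/2 != 0.

Invalid: d/dy[G] - f = (3*sin(y) - 3*cos(y))*exp(-y)/2, which is not 0.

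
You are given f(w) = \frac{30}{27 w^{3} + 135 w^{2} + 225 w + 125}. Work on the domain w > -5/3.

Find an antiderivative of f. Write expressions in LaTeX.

Recover f(w) by differentiating a candidate F(w); any mismatch rules it out.
Check: d/dw[- \frac{5}{9 w^{2} + 30 w + 25}] = \frac{30}{27 w^{3} + 135 w^{2} + 225 w + 125} = f(w).

An antiderivative is F(w) = - \frac{5}{9 w^{2} + 30 w + 25}.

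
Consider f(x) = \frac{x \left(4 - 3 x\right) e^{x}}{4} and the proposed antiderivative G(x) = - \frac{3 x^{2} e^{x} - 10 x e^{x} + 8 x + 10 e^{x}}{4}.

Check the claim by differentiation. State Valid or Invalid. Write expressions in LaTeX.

Invalid: d/dx[G] - f = -2, which is not 0.

d/dx[G] = - \frac{3 x^{2} e^{x}}{4} + x e^{x} - 2
d/dx[G] - f(x) = -2 != 0.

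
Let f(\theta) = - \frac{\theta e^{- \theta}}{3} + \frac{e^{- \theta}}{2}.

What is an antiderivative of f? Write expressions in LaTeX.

f has the shape u'v + uv' for u = \frac{\theta}{3} - \frac{1}{6} and v = e^{- \theta} — it is the derivative of the product u*v.
Check: d/d\theta[\frac{\left(2 \theta - 1\right) e^{- \theta}}{6}] = \frac{\left(3 - 2 \theta\right) e^{- \theta}}{6}, which equals f(\theta).

An antiderivative is F(\theta) = \frac{\left(2 \theta - 1\right) e^{- \theta}}{6}.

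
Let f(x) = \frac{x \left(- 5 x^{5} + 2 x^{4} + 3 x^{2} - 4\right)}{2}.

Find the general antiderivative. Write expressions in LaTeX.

F(x) = - \frac{5 x^{7}}{14} + \frac{x^{6}}{6} + \frac{3 x^{4}}{8} - x^{2} + C

Check any antiderivative F(x) by computing F'(x) and comparing it with f(x).
Check: d/dx[- \frac{5 x^{7}}{14} + \frac{x^{6}}{6} + \frac{3 x^{4}}{8} - x^{2}] = - \frac{5 x^{6}}{2} + x^{5} + \frac{3 x^{3}}{2} - 2 x, which equals f(x).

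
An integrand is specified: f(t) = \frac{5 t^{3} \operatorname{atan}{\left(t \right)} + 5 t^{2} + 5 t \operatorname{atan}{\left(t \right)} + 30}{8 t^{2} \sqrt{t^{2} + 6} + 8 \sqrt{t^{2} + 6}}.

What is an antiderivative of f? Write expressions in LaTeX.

An antiderivative is F(t) = \frac{5 \sqrt{t^{2} + 6} \operatorname{atan}{\left(t \right)}}{8}.

Recognize the product-rule pattern: f = u'v + uv' with u = \frac{5 \sqrt{t^{2} + 6}}{8}, v = \operatorname{atan}{\left(t \right)}, so integration by parts undoes it.
Check: d/dt[\frac{5 \sqrt{t^{2} + 6} \operatorname{atan}{\left(t \right)}}{8}] = \frac{5 t^{3} \operatorname{atan}{\left(t \right)} + 5 t^{2} + 5 t \operatorname{atan}{\left(t \right)} + 30}{8 t^{2} \sqrt{t^{2} + 6} + 8 \sqrt{t^{2} + 6}} = f(t).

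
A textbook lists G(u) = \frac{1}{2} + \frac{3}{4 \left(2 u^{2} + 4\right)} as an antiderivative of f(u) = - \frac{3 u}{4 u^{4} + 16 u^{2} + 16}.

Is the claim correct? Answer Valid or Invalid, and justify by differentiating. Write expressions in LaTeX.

Valid: G'(u) = f(u).

d/du[G] = - \frac{3 u}{4 u^{4} + 16 u^{2} + 16}
This equals f(u) exactly, so the claim holds.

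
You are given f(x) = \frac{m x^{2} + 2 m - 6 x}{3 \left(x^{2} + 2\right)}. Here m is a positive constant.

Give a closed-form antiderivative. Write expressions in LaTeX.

Any candidate F(x) must reproduce f(x) exactly when differentiated.
Check: d/dx[\frac{m x - 3 \log{\left(\frac{x^{2}}{2} + 1 \right)}}{3}] = \frac{m x^{2} + 2 m - 6 x}{3 x^{2} + 6}, which equals f(x).

An antiderivative is F(x) = \frac{m x - 3 \log{\left(\frac{x^{2}}{2} + 1 \right)}}{3}.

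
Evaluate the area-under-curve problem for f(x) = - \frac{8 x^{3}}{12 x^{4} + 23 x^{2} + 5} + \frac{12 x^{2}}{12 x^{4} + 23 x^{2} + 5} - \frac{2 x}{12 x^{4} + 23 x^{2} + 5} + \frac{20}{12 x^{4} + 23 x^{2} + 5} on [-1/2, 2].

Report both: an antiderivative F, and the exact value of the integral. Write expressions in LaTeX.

Antiderivative: F(x) = \frac{- \log{\left(x^{2} + \frac{5}{3} \right)} + 6 \operatorname{atan}{\left(2 x \right)}}{3}; value = - \frac{\log{\left(\frac{17}{3} \right)}}{3} + \frac{\log{\left(\frac{23}{12} \right)}}{3} + \frac{\pi}{2} + 2 \operatorname{atan}{\left(4 \right)}

The integrand splits into summands that can be handled one at a time.
F(x) = \frac{- \log{\left(x^{2} + \frac{5}{3} \right)} + 6 \operatorname{atan}{\left(2 x \right)}}{3} is an antiderivative of f.
Check: d/dx[\frac{- \log{\left(x^{2} + \frac{5}{3} \right)} + 6 \operatorname{atan}{\left(2 x \right)}}{3}] = \frac{- 8 x^{3} + 12 x^{2} - 2 x + 20}{12 x^{4} + 23 x^{2} + 5}, which equals f(x).
F(2) = - \frac{\log{\left(\frac{17}{3} \right)}}{3} + 2 \operatorname{atan}{\left(4 \right)}; F(-1/2) = - \frac{\pi}{2} - \frac{\log{\left(\frac{23}{12} \right)}}{3}.
Integral = F(2) - F(-1/2) = - \frac{\log{\left(\frac{17}{3} \right)}}{3} + \frac{\log{\left(\frac{23}{12} \right)}}{3} + \frac{\pi}{2} + 2 \operatorname{atan}{\left(4 \right)}.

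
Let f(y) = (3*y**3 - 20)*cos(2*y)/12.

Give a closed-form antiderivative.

Check any antiderivative F(y) by computing F'(y) and comparing it with f(y).
Check: d/dy[y**3*sin(2*y)/8 + 3*y**2*cos(2*y)/16 - 3*y*sin(2*y)/16 - 5*sin(2*y)/6 - 3*cos(2*y)/32] = y**3*cos(2*y)/4 - 5*cos(2*y)/3, which equals f(y).

An antiderivative is F(y) = y**3*sin(2*y)/8 + 3*y**2*cos(2*y)/16 - 3*y*sin(2*y)/16 - 5*sin(2*y)/6 - 3*cos(2*y)/32.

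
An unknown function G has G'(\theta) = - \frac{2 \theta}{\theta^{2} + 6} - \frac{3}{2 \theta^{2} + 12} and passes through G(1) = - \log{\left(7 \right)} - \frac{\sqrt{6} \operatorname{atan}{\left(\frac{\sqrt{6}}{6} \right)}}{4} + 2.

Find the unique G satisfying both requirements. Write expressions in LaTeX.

Integrate term by term and add the pieces.
A general antiderivative is - \log{\left(\theta^{2} + 6 \right)} - \frac{\sqrt{6} \operatorname{atan}{\left(\frac{\sqrt{6} \theta}{6} \right)}}{4} + C.
The condition gives C = - \log{\left(7 \right)} - \frac{\sqrt{6} \operatorname{atan}{\left(\frac{\sqrt{6}}{6} \right)}}{4} + 2 - (- \log{\left(7 \right)} - \frac{\sqrt{6} \operatorname{atan}{\left(\frac{\sqrt{6}}{6} \right)}}{4}) = 2.
So G(\theta) = \frac{- 4 \log{\left(\theta^{2} + 6 \right)} - \sqrt{6} \operatorname{atan}{\left(\frac{\sqrt{6} \theta}{6} \right)} + 8}{4}.
Check: d/d\theta[\frac{- 4 \log{\left(\theta^{2} + 6 \right)} - \sqrt{6} \operatorname{atan}{\left(\frac{\sqrt{6} \theta}{6} \right)} + 8}{4}] = \frac{- 4 \theta - 3}{2 \theta^{2} + 12}, which equals G'(\theta).

G(\theta) = \frac{- 4 \log{\left(\theta^{2} + 6 \right)} - \sqrt{6} \operatorname{atan}{\left(\frac{\sqrt{6} \theta}{6} \right)} + 8}{4}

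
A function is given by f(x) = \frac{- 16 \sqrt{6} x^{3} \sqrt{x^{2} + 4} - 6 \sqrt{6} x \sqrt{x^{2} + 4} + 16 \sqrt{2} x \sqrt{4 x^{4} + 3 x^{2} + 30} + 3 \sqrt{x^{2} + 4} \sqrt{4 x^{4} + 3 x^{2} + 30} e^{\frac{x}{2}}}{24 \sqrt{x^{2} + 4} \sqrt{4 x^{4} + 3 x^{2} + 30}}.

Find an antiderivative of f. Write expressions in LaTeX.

An antiderivative is F(x) = \frac{8 \sqrt{2} \sqrt{x^{2} + 4} - \sqrt{6} \sqrt{4 x^{4} + 3 x^{2} + 30} + 3 e^{\frac{x}{2}}}{12}.

Since d/dx undoes antidifferentiation here, F'(x) = f(x) is required of F(x).
Check: d/dx[\frac{8 \sqrt{2} \sqrt{x^{2} + 4} - \sqrt{6} \sqrt{4 x^{4} + 3 x^{2} + 30} + 3 e^{\frac{x}{2}}}{12}] = \frac{- 16 \sqrt{6} x^{3} \sqrt{x^{2} + 4} - 6 \sqrt{6} x \sqrt{x^{2} + 4} + 16 \sqrt{2} x \sqrt{4 x^{4} + 3 x^{2} + 30} + 3 \sqrt{x^{2} + 4} \sqrt{4 x^{4} + 3 x^{2} + 30} e^{\frac{x}{2}}}{24 \sqrt{x^{2} + 4} \sqrt{4 x^{4} + 3 x^{2} + 30}} = f(x).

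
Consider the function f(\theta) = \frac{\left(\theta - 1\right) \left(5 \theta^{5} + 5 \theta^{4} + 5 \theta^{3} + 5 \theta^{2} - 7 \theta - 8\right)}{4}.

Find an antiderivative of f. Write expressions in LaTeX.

A candidate is checked by its d/d\theta: the result must match f(\theta).
Check: d/d\theta[\frac{5 \theta^{7}}{28} - \theta^{3} - \frac{\theta^{2}}{8} + 2 \theta] = \frac{5 \theta^{6}}{4} - 3 \theta^{2} - \frac{\theta}{4} + 2, which equals f(\theta).

An antiderivative is F(\theta) = \frac{5 \theta^{7}}{28} - \theta^{3} - \frac{\theta^{2}}{8} + 2 \theta.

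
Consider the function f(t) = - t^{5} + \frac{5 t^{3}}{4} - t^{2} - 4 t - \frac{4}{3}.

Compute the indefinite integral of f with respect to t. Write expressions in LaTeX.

The integrand splits into summands that can be handled one at a time.
Check: d/dt[\frac{t \left(- 8 t^{5} + 15 t^{3} - 16 t^{2} - 96 t - 64\right)}{48}] = - t^{5} + \frac{5 t^{3}}{4} - t^{2} - 4 t - \frac{4}{3} = f(t).

F(t) = \frac{t \left(- 8 t^{5} + 15 t^{3} - 16 t^{2} - 96 t - 64\right)}{48} + C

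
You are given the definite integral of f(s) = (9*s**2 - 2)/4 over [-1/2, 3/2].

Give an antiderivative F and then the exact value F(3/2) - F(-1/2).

Antiderivative: F(s) = 3*s**3/4 - s/2; value = 13/8

A candidate is checked by its d/ds: the result must match f(s).
F(s) = 3*s**3/4 - s/2 is an antiderivative of f.
Check: d/ds[3*s**3/4 - s/2] = 9*s**2/4 - 1/2, which equals f(s).
F(3/2) = 57/32; F(-1/2) = 5/32.
Integral = F(3/2) - F(-1/2) = 13/8.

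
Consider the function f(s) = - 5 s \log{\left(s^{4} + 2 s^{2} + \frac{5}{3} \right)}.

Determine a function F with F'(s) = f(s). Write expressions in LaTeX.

For F(s) to be correct the identity F'(s) - f(s) = 0 must hold.
Check: d/ds[\frac{5 \left(- 3 s^{2} \log{\left(s^{4} + 2 s^{2} + \frac{5}{3} \right)} + 6 s^{2} - 3 \log{\left(s^{4} + 2 s^{2} + \frac{5}{3} \right)} - 2 \sqrt{6} \operatorname{atan}{\left(\frac{\sqrt{6} s^{2}}{2} + \frac{\sqrt{6}}{2} \right)}\right)}{6}] = - 5 s \log{\left(s^{4} + 2 s^{2} + \frac{5}{3} \right)} = f(s).

An antiderivative is F(s) = \frac{5 \left(- 3 s^{2} \log{\left(s^{4} + 2 s^{2} + \frac{5}{3} \right)} + 6 s^{2} - 3 \log{\left(s^{4} + 2 s^{2} + \frac{5}{3} \right)} - 2 \sqrt{6} \operatorname{atan}{\left(\frac{\sqrt{6} s^{2}}{2} + \frac{\sqrt{6}}{2} \right)}\right)}{6}.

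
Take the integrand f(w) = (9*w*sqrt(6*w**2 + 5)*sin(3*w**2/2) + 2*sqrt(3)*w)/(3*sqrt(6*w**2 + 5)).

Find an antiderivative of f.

An antiderivative is F(w) = sqrt(3)*(sqrt(6*w**2 + 5) - 3*sqrt(3)*cos(3*w**2/2))/9.

A candidate is checked by its d/dw: the result must match f(w).
Check: d/dw[sqrt(3)*(sqrt(6*w**2 + 5) - 3*sqrt(3)*cos(3*w**2/2))/9] = (9*w*sqrt(6*w**2 + 5)*sin(3*w**2/2) + 2*sqrt(3)*w)/(3*sqrt(6*w**2 + 5)) = f(w).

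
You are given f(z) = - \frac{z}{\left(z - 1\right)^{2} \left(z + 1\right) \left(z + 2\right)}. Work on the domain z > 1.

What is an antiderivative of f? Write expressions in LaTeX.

The denominator factors as \left(z - 1\right)^{2} \left(z + 1\right) \left(z + 2\right); partial fractions split f into directly integrable pieces: - \frac{2}{9 \left(z + 2\right)} + \frac{1}{4 \left(z + 1\right)} - \frac{1}{36 \left(z - 1\right)} - \frac{1}{6 \left(z - 1\right)^{2}}.
Check: d/dz[- \frac{\log{\left(z - 1 \right)}}{36} + \frac{\log{\left(z + 1 \right)}}{4} - \frac{2 \log{\left(z + 2 \right)}}{9} + \frac{1}{6 z - 6}] = - \frac{z}{z^{4} + z^{3} - 3 z^{2} - z + 2}, which equals f(z).

An antiderivative is F(z) = - \frac{\log{\left(z - 1 \right)}}{36} + \frac{\log{\left(z + 1 \right)}}{4} - \frac{2 \log{\left(z + 2 \right)}}{9} + \frac{1}{6 z - 6}.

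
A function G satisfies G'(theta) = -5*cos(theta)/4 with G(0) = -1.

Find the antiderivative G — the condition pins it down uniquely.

G(theta) = -5*sin(theta)/4 - 1

A first test for any G(theta): its theta-derivative must equal the given G'(theta).
A general antiderivative is -5*sin(theta)/4 + C.
The condition gives C = -1 - (0) = -1.
So G(theta) = -5*sin(theta)/4 - 1.
Check: d/dtheta[-5*sin(theta)/4 - 1] = -5*cos(theta)/4 = G'(theta).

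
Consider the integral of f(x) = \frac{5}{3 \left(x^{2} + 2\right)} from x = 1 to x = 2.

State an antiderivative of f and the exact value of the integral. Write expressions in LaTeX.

Antiderivative: F(x) = \frac{5 \sqrt{2} \operatorname{atan}{\left(\frac{\sqrt{2} x}{2} \right)}}{6}; value = - \frac{5 \sqrt{2} \operatorname{atan}{\left(\frac{\sqrt{2}}{2} \right)}}{6} + \frac{5 \sqrt{2} \operatorname{atan}{\left(\sqrt{2} \right)}}{6}

Differentiate the proposed F(x) back; it has to land on f(x) exactly.
F(x) = \frac{5 \sqrt{2} \operatorname{atan}{\left(\frac{\sqrt{2} x}{2} \right)}}{6} is an antiderivative of f.
Check: d/dx[\frac{5 \sqrt{2} \operatorname{atan}{\left(\frac{\sqrt{2} x}{2} \right)}}{6}] = \frac{5}{3 x^{2} + 6}, which equals f(x).
F(2) = \frac{5 \sqrt{2} \operatorname{atan}{\left(\sqrt{2} \right)}}{6}; F(1) = \frac{5 \sqrt{2} \operatorname{atan}{\left(\frac{\sqrt{2}}{2} \right)}}{6}.
Integral = F(2) - F(1) = - \frac{5 \sqrt{2} \operatorname{atan}{\left(\frac{\sqrt{2}}{2} \right)}}{6} + \frac{5 \sqrt{2} \operatorname{atan}{\left(\sqrt{2} \right)}}{6}.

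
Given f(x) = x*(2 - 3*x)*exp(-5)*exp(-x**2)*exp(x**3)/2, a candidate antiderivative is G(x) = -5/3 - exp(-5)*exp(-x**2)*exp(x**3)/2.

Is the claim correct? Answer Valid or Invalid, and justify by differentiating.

Valid - the claim checks out under differentiation.

d/dx[G] = (-3*x**2*exp(x**3) + 2*x*exp(x**3))*exp(-5)*exp(-x**2)/2
This equals f(x) exactly, so the claim holds.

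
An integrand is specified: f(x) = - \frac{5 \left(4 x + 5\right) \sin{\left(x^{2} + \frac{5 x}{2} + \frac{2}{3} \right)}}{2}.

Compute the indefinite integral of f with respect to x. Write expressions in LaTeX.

F(x) = 5 \cos{\left(x^{2} + \frac{5 x}{2} + \frac{2}{3} \right)} + C

f matches the chain-rule pattern g'(h)*h' with inner function h(x) = x^{2} + \frac{5 x}{2} + \frac{2}{3}; substituting u = h(x) collapses the integral.
Check: d/dx[5 \cos{\left(x^{2} + \frac{5 x}{2} + \frac{2}{3} \right)}] = - 10 x \sin{\left(x^{2} + \frac{5 x}{2} + \frac{2}{3} \right)} - \frac{25 \sin{\left(x^{2} + \frac{5 x}{2} + \frac{2}{3} \right)}}{2}, which equals f(x).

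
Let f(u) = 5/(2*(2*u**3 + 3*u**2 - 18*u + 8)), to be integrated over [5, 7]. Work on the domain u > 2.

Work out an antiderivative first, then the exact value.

Antiderivative: F(u) = 5*log(u - 2)/36 - 5*log(u - 1/2)/27 + 5*log(u + 4)/108; value = -5*log(13/2)/27 - 5*log(3)/36 - 5*log(9)/108 + 5*log(11)/108 + 5*log(5)/36 + 5*log(9/2)/27

Factor the denominator (2*(u - 2)*(u + 4)*(2*u - 1)) and decompose: f = -10/(27*(2*u - 1)) + 5/(108*(u + 4)) + 5/(36*(u - 2)); each piece integrates to a log, atan, or power term.
F(u) = 5*log(u - 2)/36 - 5*log(u - 1/2)/27 + 5*log(u + 4)/108 is an antiderivative of f.
Check: d/du[5*log(u - 2)/36 - 5*log(u - 1/2)/27 + 5*log(u + 4)/108] = 5/(4*u**3 + 6*u**2 - 36*u + 16), which equals f(u).
F(7) = -5*log(13/2)/27 + 5*log(11)/108 + 5*log(5)/36; F(5) = -5*log(9/2)/27 + 5*log(9)/108 + 5*log(3)/36.
Integral = F(7) - F(5) = -5*log(13/2)/27 - 5*log(3)/36 - 5*log(9)/108 + 5*log(11)/108 + 5*log(5)/36 + 5*log(9/2)/27.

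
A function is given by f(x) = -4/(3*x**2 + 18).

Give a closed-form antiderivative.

An antiderivative is F(x) = -2*sqrt(6)*atan(sqrt(6)*x/6)/9.

Differentiate the proposed F(x) back; it has to land on f(x) exactly.
Check: d/dx[-2*sqrt(6)*atan(sqrt(6)*x/6)/9] = -4/(3*x**2 + 18) = f(x).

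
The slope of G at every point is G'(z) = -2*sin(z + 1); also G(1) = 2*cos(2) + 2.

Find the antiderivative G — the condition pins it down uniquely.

Recover the given G'(z) by differentiating a candidate G(z); any mismatch rules it out.
A general antiderivative is 2*cos(z + 1) + C.
The condition gives C = 2*cos(2) + 2 - (2*cos(2)) = 2.
So G(z) = 2*(cos(z + 1) + 1).
Check: d/dz[2*(cos(z + 1) + 1)] = -2*sin(z + 1) = G'(z).

G(z) = 2*(cos(z + 1) + 1)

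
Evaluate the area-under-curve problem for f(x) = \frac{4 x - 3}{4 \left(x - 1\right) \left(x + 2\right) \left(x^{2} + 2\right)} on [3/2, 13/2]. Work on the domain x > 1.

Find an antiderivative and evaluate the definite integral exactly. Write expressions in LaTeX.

Factor the denominator (4 \left(x - 1\right) \left(x + 2\right) \left(x^{2} + 2\right)) and decompose: f = - \frac{13 x - 20}{72 \left(x^{2} + 2\right)} + \frac{11}{72 \left(x + 2\right)} + \frac{1}{36 \left(x - 1\right)}; each piece integrates to a log, atan, or power term.
F(x) = \frac{\log{\left(x - 1 \right)}}{36} + \frac{11 \log{\left(x + 2 \right)}}{72} - \frac{13 \log{\left(x^{2} + 2 \right)}}{144} + \frac{5 \sqrt{2} \operatorname{atan}{\left(\frac{\sqrt{2} x}{2} \right)}}{36} is an antiderivative of f.
Check: d/dx[\frac{\log{\left(x - 1 \right)}}{36} + \frac{11 \log{\left(x + 2 \right)}}{72} - \frac{13 \log{\left(x^{2} + 2 \right)}}{144} + \frac{5 \sqrt{2} \operatorname{atan}{\left(\frac{\sqrt{2} x}{2} \right)}}{36}] = \frac{4 x - 3}{4 x^{4} + 4 x^{3} + 8 x - 16}, which equals f(x).
F(13/2) = - \frac{13 \log{\left(\frac{177}{4} \right)}}{144} + \frac{\log{\left(\frac{11}{2} \right)}}{36} + \frac{5 \sqrt{2} \operatorname{atan}{\left(\frac{13 \sqrt{2}}{4} \right)}}{36} + \frac{11 \log{\left(\frac{17}{2} \right)}}{72}; F(3/2) = - \frac{13 \log{\left(\frac{17}{4} \right)}}{144} - \frac{\log{\left(2 \right)}}{36} + \frac{5 \sqrt{2} \operatorname{atan}{\left(\frac{3 \sqrt{2}}{4} \right)}}{36} + \frac{11 \log{\left(\frac{7}{2} \right)}}{72}.
Integral = F(13/2) - F(3/2) = - \frac{13 \log{\left(\frac{177}{4} \right)}}{144} - \frac{11 \log{\left(\frac{7}{2} \right)}}{72} - \frac{5 \sqrt{2} \operatorname{atan}{\left(\frac{3 \sqrt{2}}{4} \right)}}{36} + \frac{\log{\left(2 \right)}}{36} + \frac{\log{\left(\frac{11}{2} \right)}}{36} + \frac{13 \log{\left(\frac{17}{4} \right)}}{144} + \frac{5 \sqrt{2} \operatorname{atan}{\left(\frac{13 \sqrt{2}}{4} \right)}}{36} + \frac{11 \log{\left(\frac{17}{2} \right)}}{72}.

Antiderivative: F(x) = \frac{\log{\left(x - 1 \right)}}{36} + \frac{11 \log{\left(x + 2 \right)}}{72} - \frac{13 \log{\left(x^{2} + 2 \right)}}{144} + \frac{5 \sqrt{2} \operatorname{atan}{\left(\frac{\sqrt{2} x}{2} \right)}}{36}; value = - \frac{13 \log{\left(\frac{177}{4} \right)}}{144} - \frac{11 \log{\left(\frac{7}{2} \right)}}{72} - \frac{5 \sqrt{2} \operatorname{atan}{\left(\frac{3 \sqrt{2}}{4} \right)}}{36} + \frac{\log{\left(2 \right)}}{36} + \frac{\log{\left(\frac{11}{2} \right)}}{36} + \frac{13 \log{\left(\frac{17}{4} \right)}}{144} + \frac{5 \sqrt{2} \operatorname{atan}{\left(\frac{13 \sqrt{2}}{4} \right)}}{36} + \frac{11 \log{\left(\frac{17}{2} \right)}}{72}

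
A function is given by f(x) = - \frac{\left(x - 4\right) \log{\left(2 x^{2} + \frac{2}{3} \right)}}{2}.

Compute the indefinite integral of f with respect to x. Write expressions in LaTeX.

F(x) = - \frac{x^{2} \log{\left(2 x^{2} + \frac{2}{3} \right)}}{4} + \frac{x^{2}}{4} + 2 x \log{\left(2 x^{2} + \frac{2}{3} \right)} - 4 x - \frac{\log{\left(x^{2} + \frac{1}{3} \right)}}{12} + \frac{4 \sqrt{3} \operatorname{atan}{\left(\sqrt{3} x \right)}}{3} + C

A first test for any F(x): its x-derivative must equal f(x) identically.
Check: d/dx[- \frac{x^{2} \log{\left(2 x^{2} + \frac{2}{3} \right)}}{4} + \frac{x^{2}}{4} + 2 x \log{\left(2 x^{2} + \frac{2}{3} \right)} - 4 x - \frac{\log{\left(x^{2} + \frac{1}{3} \right)}}{12} + \frac{4 \sqrt{3} \operatorname{atan}{\left(\sqrt{3} x \right)}}{3}] = - \frac{x \log{\left(x^{2} + \frac{1}{3} \right)}}{2} - \frac{x \log{\left(2 \right)}}{2} + 2 \log{\left(x^{2} + \frac{1}{3} \right)} + 2 \log{\left(2 \right)}, which equals f(x).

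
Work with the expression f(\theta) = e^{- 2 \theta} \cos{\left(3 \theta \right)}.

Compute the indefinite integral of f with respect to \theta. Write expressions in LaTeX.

Since d/d\theta undoes antidifferentiation here, F'(\theta) = f(\theta) is required of F(\theta).
Check: d/d\theta[\frac{\left(3 \sin{\left(3 \theta \right)} - 2 \cos{\left(3 \theta \right)}\right) e^{- 2 \theta}}{13}] = e^{- 2 \theta} \cos{\left(3 \theta \right)} = f(\theta).

F(\theta) = \frac{\left(3 \sin{\left(3 \theta \right)} - 2 \cos{\left(3 \theta \right)}\right) e^{- 2 \theta}}{13} + C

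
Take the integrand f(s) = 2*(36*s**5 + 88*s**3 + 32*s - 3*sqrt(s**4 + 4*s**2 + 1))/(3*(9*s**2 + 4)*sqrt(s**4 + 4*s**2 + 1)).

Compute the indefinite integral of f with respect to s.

F(s) = 4*sqrt(s**4 + 4*s**2 + 1)/3 - atan(3*s/2)/3 + C

An antiderivative F(s) passes only if d/ds[F] lands on f(s) exactly.
Check: d/ds[4*sqrt(s**4 + 4*s**2 + 1)/3 - atan(3*s/2)/3] = (72*s**5 + 176*s**3 + 64*s - 6*sqrt(s**4 + 4*s**2 + 1))/(27*s**2*sqrt(s**4 + 4*s**2 + 1) + 12*sqrt(s**4 + 4*s**2 + 1)), which equals f(s).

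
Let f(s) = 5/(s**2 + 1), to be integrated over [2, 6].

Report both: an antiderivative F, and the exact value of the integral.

Antiderivative: F(s) = 5*atan(s); value = -5*atan(2) + 5*atan(6)

An antiderivative F(s) passes only if d/ds[F] lands on f(s) exactly.
F(s) = 5*atan(s) is an antiderivative of f.
Check: d/ds[5*atan(s)] = 5/(s**2 + 1) = f(s).
F(6) = 5*atan(6); F(2) = 5*atan(2).
Integral = F(6) - F(2) = -5*atan(2) + 5*atan(6).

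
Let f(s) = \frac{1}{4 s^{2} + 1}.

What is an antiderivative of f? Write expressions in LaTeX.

An antiderivative is F(s) = \frac{\operatorname{atan}{\left(2 s \right)}}{2}.

For F(s) to be correct the identity F'(s) - f(s) = 0 must hold.
Check: d/ds[\frac{\operatorname{atan}{\left(2 s \right)}}{2}] = \frac{1}{4 s^{2} + 1} = f(s).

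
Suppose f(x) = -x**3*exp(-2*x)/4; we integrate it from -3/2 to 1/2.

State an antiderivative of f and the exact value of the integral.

Antiderivative: F(x) = (4*x**3 + 6*x**2 + 6*x + 3)*exp(-2*x)/32; value = exp(-1)/4 + 3*exp(3)/16

Recognize the product-rule pattern: f = u'v + uv' with u = x**3/8 + 3*x**2/16 + 3*x/16 + 3/32, v = exp(-2*x), so integration by parts undoes it.
F(x) = (4*x**3 + 6*x**2 + 6*x + 3)*exp(-2*x)/32 is an antiderivative of f.
Check: d/dx[(4*x**3 + 6*x**2 + 6*x + 3)*exp(-2*x)/32] = -x**3*exp(-2*x)/4 = f(x).
F(1/2) = exp(-1)/4; F(-3/2) = -3*exp(3)/16.
Integral = F(1/2) - F(-3/2) = exp(-1)/4 + 3*exp(3)/16.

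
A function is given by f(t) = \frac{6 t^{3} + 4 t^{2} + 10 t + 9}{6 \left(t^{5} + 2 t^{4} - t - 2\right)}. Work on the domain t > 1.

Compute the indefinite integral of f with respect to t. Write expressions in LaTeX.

The denominator factors as 6 \left(t - 1\right) \left(t + 1\right) \left(t + 2\right) \left(t^{2} + 1\right); partial fractions split f into directly integrable pieces: - \frac{3 t + 14}{60 \left(t^{2} + 1\right)} - \frac{43}{90 \left(t + 2\right)} + \frac{1}{8 \left(t + 1\right)} + \frac{29}{72 \left(t - 1\right)}.
Check: d/dt[\frac{29 \log{\left(t - 1 \right)}}{72} + \frac{\log{\left(t + 1 \right)}}{8} - \frac{43 \log{\left(t + 2 \right)}}{90} - \frac{\log{\left(t^{2} + 1 \right)}}{40} - \frac{7 \operatorname{atan}{\left(t \right)}}{30}] = \frac{6 t^{3} + 4 t^{2} + 10 t + 9}{6 t^{5} + 12 t^{4} - 6 t - 12}, which equals f(t).

F(t) = \frac{29 \log{\left(t - 1 \right)}}{72} + \frac{\log{\left(t + 1 \right)}}{8} - \frac{43 \log{\left(t + 2 \right)}}{90} - \frac{\log{\left(t^{2} + 1 \right)}}{40} - \frac{7 \operatorname{atan}{\left(t \right)}}{30} + C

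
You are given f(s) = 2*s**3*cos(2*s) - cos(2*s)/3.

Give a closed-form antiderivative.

An antiderivative is F(s) = s**3*sin(2*s) + 3*s**2*cos(2*s)/2 - 3*s*sin(2*s)/2 - sin(2*s)/6 - 3*cos(2*s)/4.

The integrand splits into summands that can be handled one at a time.
Check: d/ds[s**3*sin(2*s) + 3*s**2*cos(2*s)/2 - 3*s*sin(2*s)/2 - sin(2*s)/6 - 3*cos(2*s)/4] = 2*s**3*cos(2*s) - cos(2*s)/3 = f(s).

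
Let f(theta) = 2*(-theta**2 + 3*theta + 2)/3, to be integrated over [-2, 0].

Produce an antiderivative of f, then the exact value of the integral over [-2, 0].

Differentiate the proposed F(theta) back; it has to land on f(theta) exactly.
F(theta) = -theta*(2*theta**2 - 9*theta - 12)/9 is an antiderivative of f.
Check: d/dtheta[-theta*(2*theta**2 - 9*theta - 12)/9] = -2*theta**2/3 + 2*theta + 4/3, which equals f(theta).
F(0) = 0; F(-2) = 28/9.
Integral = F(0) - F(-2) = -28/9.

Antiderivative: F(theta) = -theta*(2*theta**2 - 9*theta - 12)/9; value = -28/9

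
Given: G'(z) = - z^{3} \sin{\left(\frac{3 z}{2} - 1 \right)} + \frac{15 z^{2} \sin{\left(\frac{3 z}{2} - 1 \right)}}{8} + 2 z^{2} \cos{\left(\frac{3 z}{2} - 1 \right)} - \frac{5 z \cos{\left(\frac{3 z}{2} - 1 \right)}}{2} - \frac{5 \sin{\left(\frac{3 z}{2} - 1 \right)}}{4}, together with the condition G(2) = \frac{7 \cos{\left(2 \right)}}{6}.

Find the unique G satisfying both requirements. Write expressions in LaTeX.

Recognize the product-rule pattern: G'(z) = u'v + uv' with u = \frac{2 z^{3}}{3} - \frac{5 z^{2}}{4} + \frac{5}{6}, v = \cos{\left(\frac{3 z}{2} - 1 \right)}, so integration by parts undoes it.
A general antiderivative is \frac{\left(\frac{4 z^{3}}{3} - \frac{5 z^{2}}{2} + \frac{5}{3}\right) \cos{\left(\frac{3 z}{2} - 1 \right)}}{2} + C.
The condition gives C = \frac{7 \cos{\left(2 \right)}}{6} - (\frac{7 \cos{\left(2 \right)}}{6}) = 0.
So G(z) = \frac{\left(\frac{4 z^{3}}{3} - \frac{5 z^{2}}{2} + \frac{5}{3}\right) \cos{\left(\frac{3 z}{2} - 1 \right)}}{2}.
Check: d/dz[\frac{\left(\frac{4 z^{3}}{3} - \frac{5 z^{2}}{2} + \frac{5}{3}\right) \cos{\left(\frac{3 z}{2} - 1 \right)}}{2}] = - z^{3} \sin{\left(\frac{3 z}{2} - 1 \right)} + \frac{15 z^{2} \sin{\left(\frac{3 z}{2} - 1 \right)}}{8} + 2 z^{2} \cos{\left(\frac{3 z}{2} - 1 \right)} - \frac{5 z \cos{\left(\frac{3 z}{2} - 1 \right)}}{2} - \frac{5 \sin{\left(\frac{3 z}{2} - 1 \right)}}{4} = G'(z).

G(z) = \frac{\left(\frac{4 z^{3}}{3} - \frac{5 z^{2}}{2} + \frac{5}{3}\right) \cos{\left(\frac{3 z}{2} - 1 \right)}}{2}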